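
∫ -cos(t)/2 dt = -sin(t)/2 + C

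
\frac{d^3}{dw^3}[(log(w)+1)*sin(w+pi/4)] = (-w^3*log(w)*cos(w + pi/4) - w^3*cos(w + pi/4) - 3*w^2*sin(w + pi/4) - 3*w*cos(w + pi/4) + 2*sin(w + pi/4))/w^3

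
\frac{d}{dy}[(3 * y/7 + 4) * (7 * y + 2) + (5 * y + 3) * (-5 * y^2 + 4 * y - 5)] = -75*y^2 + 16*y + 111/7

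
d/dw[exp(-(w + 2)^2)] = (-2*w - 4)*exp(-w^2 - 4*w - 4)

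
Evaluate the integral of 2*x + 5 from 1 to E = -22 - 3*E + (E + 4)^2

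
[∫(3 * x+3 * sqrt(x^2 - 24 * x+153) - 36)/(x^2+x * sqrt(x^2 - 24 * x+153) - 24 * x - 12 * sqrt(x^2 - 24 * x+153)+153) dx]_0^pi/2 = 3*log(-4 + pi/6 + sqrt(1 + (-4 + pi/6)^2)) - 3*log(-4 + sqrt(17))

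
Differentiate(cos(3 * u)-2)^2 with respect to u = 12*sin(3*u) - 3*sin(6*u)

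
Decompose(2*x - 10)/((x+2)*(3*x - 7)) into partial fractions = -16/(13*(3*x - 7)) + 14/(13*(x + 2))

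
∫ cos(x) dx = sin(x) + C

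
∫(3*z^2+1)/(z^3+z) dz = log(z^3 + z) + C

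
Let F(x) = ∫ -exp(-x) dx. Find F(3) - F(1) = -exp(-1) + exp(-3)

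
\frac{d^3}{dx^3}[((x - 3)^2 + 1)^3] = 120*x^3 - 1080*x^2 + 3312*x - 3456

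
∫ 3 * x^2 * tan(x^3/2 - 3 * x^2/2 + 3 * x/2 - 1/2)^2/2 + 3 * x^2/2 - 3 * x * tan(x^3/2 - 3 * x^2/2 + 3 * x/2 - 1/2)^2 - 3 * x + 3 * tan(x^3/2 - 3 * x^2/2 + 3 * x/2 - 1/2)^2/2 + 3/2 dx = tan((x - 1)^3/2) + C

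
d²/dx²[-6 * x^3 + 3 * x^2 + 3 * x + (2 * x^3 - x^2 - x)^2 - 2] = 120*x^4 - 80*x^3 - 36*x^2 - 24*x + 8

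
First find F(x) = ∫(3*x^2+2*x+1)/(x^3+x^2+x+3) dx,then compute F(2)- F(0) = -log(3) + log(17)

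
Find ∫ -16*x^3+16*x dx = -4*x^4 + 8*x^2 + C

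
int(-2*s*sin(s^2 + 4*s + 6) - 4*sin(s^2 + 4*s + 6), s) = cos((s + 2)^2 + 2) + C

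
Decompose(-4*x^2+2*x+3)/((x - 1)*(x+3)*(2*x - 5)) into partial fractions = -68/(33*(2*x - 5)) - 39/(44*(x + 3)) - 1/(12*(x - 1))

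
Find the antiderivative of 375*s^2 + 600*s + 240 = 125*s^3 + 300*s^2 + 240*s + C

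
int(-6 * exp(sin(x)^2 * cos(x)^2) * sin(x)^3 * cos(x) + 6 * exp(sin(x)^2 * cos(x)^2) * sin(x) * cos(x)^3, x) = 3*exp(1/8 - cos(4*x)/8) + C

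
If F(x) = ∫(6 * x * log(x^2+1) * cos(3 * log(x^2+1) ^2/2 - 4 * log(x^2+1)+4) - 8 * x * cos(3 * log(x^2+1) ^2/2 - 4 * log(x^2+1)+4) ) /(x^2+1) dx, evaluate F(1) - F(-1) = 0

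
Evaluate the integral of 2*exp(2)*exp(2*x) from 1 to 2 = -exp(4) + exp(6)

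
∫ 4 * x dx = 2*x^2 + C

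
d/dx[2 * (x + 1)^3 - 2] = 6*x^2 + 12*x + 6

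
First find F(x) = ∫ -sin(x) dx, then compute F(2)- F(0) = -1 + cos(2)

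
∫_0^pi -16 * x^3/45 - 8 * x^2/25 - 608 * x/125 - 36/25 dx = -5*(2*pi/25 + 2*pi^2/15 + 2)^2 + 4*pi/25 + 4*pi^2/15 + 20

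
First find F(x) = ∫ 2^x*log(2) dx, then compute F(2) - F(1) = 2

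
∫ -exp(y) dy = -exp(y) + C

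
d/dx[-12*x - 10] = -12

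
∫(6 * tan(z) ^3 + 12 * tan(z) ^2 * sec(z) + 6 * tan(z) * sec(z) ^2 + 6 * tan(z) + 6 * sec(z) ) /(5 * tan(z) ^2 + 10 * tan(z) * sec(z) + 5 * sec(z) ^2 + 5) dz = 3*log(2*(sin(z) + 1)/cos(z)^2)/5 + C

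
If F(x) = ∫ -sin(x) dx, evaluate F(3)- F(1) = cos(3) - cos(1)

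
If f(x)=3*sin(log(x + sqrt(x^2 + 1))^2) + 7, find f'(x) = 6*(x + sqrt(x^2 + 1))*log(x + sqrt(x^2 + 1))*cos(log(x + sqrt(x^2 + 1))^2)/(x^2 + x*sqrt(x^2 + 1) + 1)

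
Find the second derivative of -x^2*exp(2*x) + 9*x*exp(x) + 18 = -4*x^2*exp(2*x) - 8*x*exp(2*x) + 9*x*exp(x) - 2*exp(2*x) + 18*exp(x)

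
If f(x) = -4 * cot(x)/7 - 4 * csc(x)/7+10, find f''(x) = 4*(1 - 2*cos(x)/sin(x)^2 - 2/sin(x)^2)/(7*sin(x))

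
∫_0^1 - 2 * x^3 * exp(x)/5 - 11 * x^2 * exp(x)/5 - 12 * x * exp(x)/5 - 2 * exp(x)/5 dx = -9*E/5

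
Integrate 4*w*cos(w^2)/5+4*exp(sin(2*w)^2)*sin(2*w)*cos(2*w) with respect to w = exp(sin(2*w)^2) + 2*sin(w^2)/5 + C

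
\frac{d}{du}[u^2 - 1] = 2*u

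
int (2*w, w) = w^2 + C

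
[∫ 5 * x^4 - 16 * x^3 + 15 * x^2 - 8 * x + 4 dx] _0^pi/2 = (-2 + pi/2)^2*(pi/2 + pi^3/8)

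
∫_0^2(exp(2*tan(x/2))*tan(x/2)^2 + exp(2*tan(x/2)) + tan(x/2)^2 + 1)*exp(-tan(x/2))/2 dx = -exp(-tan(1)) + exp(tan(1))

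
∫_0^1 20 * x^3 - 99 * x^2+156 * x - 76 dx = -26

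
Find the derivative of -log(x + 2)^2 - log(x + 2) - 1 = (-2*log(x + 2) - 1)/(x + 2)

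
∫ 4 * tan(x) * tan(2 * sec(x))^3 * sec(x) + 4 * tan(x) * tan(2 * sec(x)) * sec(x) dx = (tan(2*sec(x))^2 + E/cos(2/cos(x))^2)/(1 + E) + C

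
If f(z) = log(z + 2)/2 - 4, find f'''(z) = 1/(z^3 + 6*z^2 + 12*z + 8)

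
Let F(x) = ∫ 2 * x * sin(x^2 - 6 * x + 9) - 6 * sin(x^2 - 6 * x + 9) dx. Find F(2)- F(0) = cos(9) - cos(1)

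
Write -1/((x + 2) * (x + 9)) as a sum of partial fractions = 1/(7*(x + 9)) - 1/(7*(x + 2))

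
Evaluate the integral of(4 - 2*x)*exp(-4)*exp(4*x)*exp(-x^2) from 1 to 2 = 1 - exp(-1)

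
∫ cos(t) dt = sin(t) + C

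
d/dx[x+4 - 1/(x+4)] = (x^2 + 8*x + 17)/(x^2 + 8*x + 16)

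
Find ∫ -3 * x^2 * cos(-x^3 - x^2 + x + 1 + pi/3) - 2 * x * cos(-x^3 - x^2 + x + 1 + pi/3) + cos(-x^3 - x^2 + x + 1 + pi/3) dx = sin(-x^3 - x^2 + x + 1 + pi/3) + C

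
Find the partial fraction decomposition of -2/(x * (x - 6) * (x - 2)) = 1/(4*(x - 2)) - 1/(12*(x - 6)) - 1/(6*x)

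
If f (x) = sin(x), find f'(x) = cos(x)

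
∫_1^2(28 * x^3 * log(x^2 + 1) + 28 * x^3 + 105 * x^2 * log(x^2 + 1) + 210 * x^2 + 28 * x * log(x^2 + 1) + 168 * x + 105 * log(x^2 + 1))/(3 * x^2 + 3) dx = -203*log(2)/3 + 350*log(5)/3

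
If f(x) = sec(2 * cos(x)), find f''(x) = 8*sin(x)^2*tan(2*cos(x))^2*sec(2*cos(x)) + 4*sin(x)^2*sec(2*cos(x)) - 2*cos(x)*tan(2*cos(x))*sec(2*cos(x))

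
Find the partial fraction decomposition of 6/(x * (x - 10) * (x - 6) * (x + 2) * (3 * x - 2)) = 243/(3584*(3*x - 2)) + 1/(256*(x + 2)) - 1/(512*(x - 6)) + 1/(2240*(x - 10)) - 1/(40*x)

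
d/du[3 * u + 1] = 3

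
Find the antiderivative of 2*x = x^2 + C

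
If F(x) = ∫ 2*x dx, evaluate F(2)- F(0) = 4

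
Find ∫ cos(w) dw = sin(w) + C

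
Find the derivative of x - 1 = 1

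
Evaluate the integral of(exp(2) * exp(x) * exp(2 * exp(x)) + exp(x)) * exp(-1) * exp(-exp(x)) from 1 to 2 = -exp(1 + E) - exp(-exp(2) - 1) + exp(-E - 1) + exp(1 + exp(2))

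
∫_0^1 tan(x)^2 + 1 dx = tan(1)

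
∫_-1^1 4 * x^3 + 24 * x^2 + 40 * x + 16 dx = 48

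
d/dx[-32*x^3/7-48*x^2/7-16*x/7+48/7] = -96*x^2/7 - 96*x/7 - 16/7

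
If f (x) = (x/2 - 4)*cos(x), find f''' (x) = x*sin(x)/2 - 4*sin(x) - 3*cos(x)/2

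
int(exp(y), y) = exp(y) + C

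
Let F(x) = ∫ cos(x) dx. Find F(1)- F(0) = sin(1)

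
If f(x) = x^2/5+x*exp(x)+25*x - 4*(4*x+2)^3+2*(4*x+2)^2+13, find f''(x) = x*exp(x) - 1536*x + 2*exp(x) - 3518/5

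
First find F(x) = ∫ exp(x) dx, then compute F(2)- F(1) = -E + exp(2)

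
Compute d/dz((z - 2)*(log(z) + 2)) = (z*log(z) + 3*z - 2)/z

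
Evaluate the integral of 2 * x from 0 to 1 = 1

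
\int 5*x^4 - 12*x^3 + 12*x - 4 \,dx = x^5 - 3*x^4 + 6*x^2 - 4*x + C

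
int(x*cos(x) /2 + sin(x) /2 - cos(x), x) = (x/2 - 1)*sin(x) + C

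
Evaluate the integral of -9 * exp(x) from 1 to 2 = -9*exp(2) + 9*E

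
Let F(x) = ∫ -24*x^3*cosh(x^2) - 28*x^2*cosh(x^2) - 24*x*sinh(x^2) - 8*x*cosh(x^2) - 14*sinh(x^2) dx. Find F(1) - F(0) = -30*sinh(1)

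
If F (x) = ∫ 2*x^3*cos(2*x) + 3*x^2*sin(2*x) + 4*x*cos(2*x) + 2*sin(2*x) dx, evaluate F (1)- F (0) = 3*sin(2)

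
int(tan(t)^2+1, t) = tan(t) + C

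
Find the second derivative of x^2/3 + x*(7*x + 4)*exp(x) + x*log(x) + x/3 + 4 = (21*x^3*exp(x) + 96*x^2*exp(x) + 66*x*exp(x) + 2*x + 3)/(3*x)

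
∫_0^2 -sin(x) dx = -1 + cos(2)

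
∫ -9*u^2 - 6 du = -3*u^3 - 6*u + C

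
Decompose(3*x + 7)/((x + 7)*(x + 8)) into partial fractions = 17/(x + 8) - 14/(x + 7)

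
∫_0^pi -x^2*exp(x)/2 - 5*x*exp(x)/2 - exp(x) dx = (-pi^2 - 3*pi + 1)*exp(pi)/2 - 1/2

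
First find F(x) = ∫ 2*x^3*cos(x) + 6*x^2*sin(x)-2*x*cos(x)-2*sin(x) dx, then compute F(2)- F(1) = 12*sin(2)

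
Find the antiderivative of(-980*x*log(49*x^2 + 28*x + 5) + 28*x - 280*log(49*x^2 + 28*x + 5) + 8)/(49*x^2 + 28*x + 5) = (2 - 35*log((7*x + 2)^2 + 1))*log((7*x + 2)^2 + 1)/7 + C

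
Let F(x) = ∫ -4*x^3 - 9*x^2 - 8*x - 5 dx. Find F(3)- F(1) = -200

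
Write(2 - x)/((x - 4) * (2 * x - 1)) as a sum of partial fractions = -3/(7*(2*x - 1)) - 2/(7*(x - 4))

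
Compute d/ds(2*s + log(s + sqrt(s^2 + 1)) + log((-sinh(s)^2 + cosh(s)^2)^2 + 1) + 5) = (2*s^2 + 2*s*sqrt(s^2 + 1) + s + sqrt(s^2 + 1) + 2)/(s^2 + s*sqrt(s^2 + 1) + 1)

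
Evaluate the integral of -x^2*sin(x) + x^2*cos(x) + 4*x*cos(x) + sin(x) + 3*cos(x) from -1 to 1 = 4*cos(1) + 4*sin(1)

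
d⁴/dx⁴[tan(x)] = 24*tan(x)^5 + 40*tan(x)^3 + 16*tan(x)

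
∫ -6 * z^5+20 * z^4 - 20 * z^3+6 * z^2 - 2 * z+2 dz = -z^6 + 4*z^5 - 5*z^4 + 2*z^3 - z^2 + 2*z + C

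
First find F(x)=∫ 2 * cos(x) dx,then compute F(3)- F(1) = -2*sin(1) + 2*sin(3)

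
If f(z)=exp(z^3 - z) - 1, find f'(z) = 3*z^2*exp(z^3 - z) - exp(z^3 - z)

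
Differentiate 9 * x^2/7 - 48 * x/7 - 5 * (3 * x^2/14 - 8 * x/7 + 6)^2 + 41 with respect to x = -45*x^3/49 + 360*x^2/49 - 1774*x/49 + 432/7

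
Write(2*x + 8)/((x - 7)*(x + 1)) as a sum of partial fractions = -3/(4*(x + 1)) + 11/(4*(x - 7))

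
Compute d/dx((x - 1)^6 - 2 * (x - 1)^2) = 6*x^5 - 30*x^4 + 60*x^3 - 60*x^2 + 26*x - 2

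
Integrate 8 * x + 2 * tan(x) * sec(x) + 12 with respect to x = 4*x^2 + 12*x + 2*sec(x) + C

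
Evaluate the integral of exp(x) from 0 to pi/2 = -1 + exp(pi/2)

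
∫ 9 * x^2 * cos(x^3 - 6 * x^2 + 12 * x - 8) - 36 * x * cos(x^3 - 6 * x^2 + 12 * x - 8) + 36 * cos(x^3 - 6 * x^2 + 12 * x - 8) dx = 3*sin((x - 2)^3) + C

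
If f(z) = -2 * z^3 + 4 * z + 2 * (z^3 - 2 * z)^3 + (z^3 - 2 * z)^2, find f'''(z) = 1008*z^6 - 2520*z^4 + 120*z^3 + 1440*z^2 - 96*z - 108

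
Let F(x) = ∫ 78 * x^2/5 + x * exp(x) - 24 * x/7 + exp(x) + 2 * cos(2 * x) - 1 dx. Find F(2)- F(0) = sin(4) + 2*exp(2) + 1146/35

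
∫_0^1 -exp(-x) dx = -1 + exp(-1)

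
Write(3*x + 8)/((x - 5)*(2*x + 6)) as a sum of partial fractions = 1/(16*(x + 3)) + 23/(16*(x - 5))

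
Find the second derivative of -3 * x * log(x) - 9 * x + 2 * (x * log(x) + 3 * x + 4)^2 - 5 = (4*x*log(x)^2 + 36*x*log(x) + 76*x + 13)/x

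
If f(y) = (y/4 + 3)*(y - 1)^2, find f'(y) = 3*y^2/4 + 5*y - 23/4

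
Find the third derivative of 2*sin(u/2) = -cos(u/2)/4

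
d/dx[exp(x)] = exp(x)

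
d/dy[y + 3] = 1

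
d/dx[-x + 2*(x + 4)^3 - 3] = 6*x^2 + 48*x + 95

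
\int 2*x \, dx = x^2 + C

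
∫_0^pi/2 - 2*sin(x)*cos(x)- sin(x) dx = -2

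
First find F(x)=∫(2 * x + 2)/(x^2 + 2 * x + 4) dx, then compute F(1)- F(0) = -log(4) + log(7)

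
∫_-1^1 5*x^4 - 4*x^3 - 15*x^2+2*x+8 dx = 8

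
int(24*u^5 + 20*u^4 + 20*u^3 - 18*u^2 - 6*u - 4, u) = 4*u^6 + 4*u^5 + 5*u^4 - 6*u^3 - 3*u^2 - 4*u + C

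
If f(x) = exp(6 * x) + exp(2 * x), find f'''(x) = 216*exp(6*x) + 8*exp(2*x)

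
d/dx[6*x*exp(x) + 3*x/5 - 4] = 6*x*exp(x) + 6*exp(x) + 3/5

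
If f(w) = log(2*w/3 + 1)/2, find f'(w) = 1/(2*w + 3)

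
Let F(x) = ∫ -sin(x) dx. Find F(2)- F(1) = -cos(1) + cos(2)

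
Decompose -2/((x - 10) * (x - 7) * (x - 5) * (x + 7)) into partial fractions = 1/(1428*(x + 7)) - 1/(60*(x - 5)) + 1/(42*(x - 7)) - 2/(255*(x - 10))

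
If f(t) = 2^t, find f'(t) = 2^t*log(2)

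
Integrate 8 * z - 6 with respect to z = 4*z^2 - 6*z + C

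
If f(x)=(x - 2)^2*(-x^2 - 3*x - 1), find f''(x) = -12*x^2 + 6*x + 14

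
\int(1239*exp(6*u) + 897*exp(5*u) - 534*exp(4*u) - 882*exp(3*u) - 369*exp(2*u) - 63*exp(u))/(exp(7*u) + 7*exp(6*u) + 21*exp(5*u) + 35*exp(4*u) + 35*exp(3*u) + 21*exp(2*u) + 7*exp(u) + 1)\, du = (217*exp(6*u) + 63*exp(5*u) - 291*exp(4*u) - 210*exp(3*u) + 63*exp(2*u) + 99*exp(u) + 27)/(exp(6*u) + 6*exp(5*u) + 15*exp(4*u) + 20*exp(3*u) + 15*exp(2*u) + 6*exp(u) + 1) + C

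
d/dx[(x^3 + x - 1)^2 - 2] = 6*x^5 + 8*x^3 - 6*x^2 + 2*x - 2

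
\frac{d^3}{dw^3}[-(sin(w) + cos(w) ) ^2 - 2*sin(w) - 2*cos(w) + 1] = 8*cos(2*w) + 2*sqrt(2)*cos(w + pi/4)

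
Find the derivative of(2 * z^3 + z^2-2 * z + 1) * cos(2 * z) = -4*z^3*sin(2*z) - 2*z^2*sin(2*z) + 6*z^2*cos(2*z) + 4*z*sin(2*z) + 2*z*cos(2*z) - 2*sin(2*z) - 2*cos(2*z)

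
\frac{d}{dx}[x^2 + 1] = 2*x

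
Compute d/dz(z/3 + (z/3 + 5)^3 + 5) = z^2/9 + 10*z/3 + 76/3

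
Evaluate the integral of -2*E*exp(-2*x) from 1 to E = -exp(-1) + exp(1 - 2*E)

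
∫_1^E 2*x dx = -1 + exp(2)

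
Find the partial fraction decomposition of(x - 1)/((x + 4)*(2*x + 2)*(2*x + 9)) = -11/(7*(2*x + 9)) + 5/(6*(x + 4)) - 1/(21*(x + 1))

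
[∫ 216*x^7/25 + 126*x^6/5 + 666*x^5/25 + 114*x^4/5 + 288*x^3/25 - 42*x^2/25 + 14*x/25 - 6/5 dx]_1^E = 2*E*(-3*exp(3) - 5*exp(2) - 2*E - 3)/5 - 377/25 + 3*(-3*exp(3) - 5*exp(2) - 2*E - 3)^2*exp(2)/25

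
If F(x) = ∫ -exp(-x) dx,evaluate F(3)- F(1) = -exp(-1) + exp(-3)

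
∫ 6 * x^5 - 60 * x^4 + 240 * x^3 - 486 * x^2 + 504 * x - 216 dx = x^6 - 12*x^5 + 60*x^4 - 162*x^3 + 252*x^2 - 216*x + C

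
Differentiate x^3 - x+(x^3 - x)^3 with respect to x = 9*x^8 - 21*x^6 + 15*x^4 - 1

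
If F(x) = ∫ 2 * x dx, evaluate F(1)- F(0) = 1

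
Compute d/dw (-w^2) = -2*w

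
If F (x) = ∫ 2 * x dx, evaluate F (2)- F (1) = 3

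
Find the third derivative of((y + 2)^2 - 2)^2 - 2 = 24*y + 48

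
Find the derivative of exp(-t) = -exp(-t)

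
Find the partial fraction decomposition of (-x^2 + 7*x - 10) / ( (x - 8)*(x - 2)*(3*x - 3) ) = -4/(21*(x - 1)) - 1/(7*(x - 8))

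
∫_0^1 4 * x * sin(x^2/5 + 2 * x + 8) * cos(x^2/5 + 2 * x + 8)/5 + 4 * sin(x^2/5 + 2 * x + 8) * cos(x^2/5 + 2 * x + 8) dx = cos(16)/2 - cos(102/5)/2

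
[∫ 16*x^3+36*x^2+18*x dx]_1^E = -25 + (3*E + 2*exp(2))^2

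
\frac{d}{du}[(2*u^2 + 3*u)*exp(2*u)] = 4*u^2*exp(2*u) + 10*u*exp(2*u) + 3*exp(2*u)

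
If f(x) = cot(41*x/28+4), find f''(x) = 1681*cos(41*x/28 + 4)/(392*sin(41*x/28 + 4)^3)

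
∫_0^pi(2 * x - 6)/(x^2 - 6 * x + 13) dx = -log(13) + log((-3 + pi)^2 + 4)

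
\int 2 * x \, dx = x^2 + C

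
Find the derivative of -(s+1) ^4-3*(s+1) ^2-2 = -4*s^3 - 12*s^2 - 18*s - 10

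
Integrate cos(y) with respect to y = sin(y) + C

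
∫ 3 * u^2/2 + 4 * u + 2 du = u^3/2 + 2*u^2 + 2*u + C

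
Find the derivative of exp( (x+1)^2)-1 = 2*x*exp(x^2 + 2*x + 1) + 2*exp(x^2 + 2*x + 1)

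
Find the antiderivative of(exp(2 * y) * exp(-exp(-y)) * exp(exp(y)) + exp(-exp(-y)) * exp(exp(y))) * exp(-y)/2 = exp(2*sinh(y))/2 + C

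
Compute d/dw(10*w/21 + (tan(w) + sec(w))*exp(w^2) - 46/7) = 2*w*exp(w^2)*tan(w) + 2*w*exp(w^2)/cos(w) + exp(w^2)*sin(w)/cos(w)^2 + exp(w^2)/cos(w)^2 + 10/21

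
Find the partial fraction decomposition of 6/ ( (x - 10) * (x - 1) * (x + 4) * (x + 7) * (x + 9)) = 3/(950*(x + 9)) - 1/(136*(x + 7)) + 1/(175*(x + 4)) - 1/(600*(x - 1)) + 1/(6783*(x - 10))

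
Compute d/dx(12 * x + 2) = 12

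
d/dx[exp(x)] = exp(x)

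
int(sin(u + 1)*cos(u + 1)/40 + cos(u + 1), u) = (sin(u + 1) + 80)*sin(u + 1)/80 + C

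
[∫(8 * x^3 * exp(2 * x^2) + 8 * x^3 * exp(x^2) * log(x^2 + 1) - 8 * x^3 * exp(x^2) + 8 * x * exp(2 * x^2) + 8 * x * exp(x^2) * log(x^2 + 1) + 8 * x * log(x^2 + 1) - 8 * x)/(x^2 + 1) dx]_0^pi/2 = -4*exp(pi^2/4) - 4*log(1 + pi^2/4) + 2 + 2*(log(1 + pi^2/4) + exp(pi^2/4))^2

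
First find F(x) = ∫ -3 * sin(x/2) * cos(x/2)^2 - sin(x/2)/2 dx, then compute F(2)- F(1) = -2*cos(1/2)^3 - cos(1/2) + 2*cos(1)^3 + cos(1)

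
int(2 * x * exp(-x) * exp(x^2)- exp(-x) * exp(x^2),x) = exp(x*(x - 1)) + C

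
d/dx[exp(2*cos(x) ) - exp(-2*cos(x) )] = -2*(exp(2*cos(x)) + exp(-2*cos(x)))*sin(x)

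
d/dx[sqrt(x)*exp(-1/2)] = exp(-1/2)/(2*sqrt(x))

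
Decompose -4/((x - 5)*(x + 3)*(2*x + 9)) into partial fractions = -16/(57*(2*x + 9)) + 1/(6*(x + 3)) - 1/(38*(x - 5))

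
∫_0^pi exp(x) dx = -1 + exp(pi)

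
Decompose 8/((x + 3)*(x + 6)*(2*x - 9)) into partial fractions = 32/(315*(2*x - 9)) + 8/(63*(x + 6)) - 8/(45*(x + 3))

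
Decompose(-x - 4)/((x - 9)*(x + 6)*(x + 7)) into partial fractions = 3/(16*(x + 7)) - 2/(15*(x + 6)) - 13/(240*(x - 9))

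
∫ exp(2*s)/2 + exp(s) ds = (exp(s) + 2)^2/4 + C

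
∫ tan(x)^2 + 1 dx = tan(x) + C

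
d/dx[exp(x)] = exp(x)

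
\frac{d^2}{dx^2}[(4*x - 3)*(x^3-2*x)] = 48*x^2 - 18*x - 16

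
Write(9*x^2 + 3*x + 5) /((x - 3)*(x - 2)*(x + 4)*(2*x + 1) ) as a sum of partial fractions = 46/(245*(2*x + 1)) - 137/(294*(x + 4)) - 47/(30*(x - 2)) + 95/(49*(x - 3))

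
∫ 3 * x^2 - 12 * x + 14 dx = x^3 - 6*x^2 + 14*x + C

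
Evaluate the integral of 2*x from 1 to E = -1 + exp(2)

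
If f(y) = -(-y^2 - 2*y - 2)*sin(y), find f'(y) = y^2*cos(y) + 2*y*sin(y) + 2*y*cos(y) + 2*sin(y) + 2*cos(y)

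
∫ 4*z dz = 2*z^2 + C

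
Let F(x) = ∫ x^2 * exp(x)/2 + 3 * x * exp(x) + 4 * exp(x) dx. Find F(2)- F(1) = -9*E/2 + 8*exp(2)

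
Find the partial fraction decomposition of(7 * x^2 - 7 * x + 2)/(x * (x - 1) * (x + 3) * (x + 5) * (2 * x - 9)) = 1796/(17955*(2*x - 9)) + 53/(285*(x + 5)) - 43/(180*(x + 3)) - 1/(84*(x - 1)) + 2/(135*x)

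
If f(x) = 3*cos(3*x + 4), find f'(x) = -9*sin(3*x + 4)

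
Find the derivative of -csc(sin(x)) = cos(x)*cot(sin(x))*csc(sin(x))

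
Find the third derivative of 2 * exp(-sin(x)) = 2*(sin(x) - 3)*exp(-sin(x))*sin(x)*cos(x)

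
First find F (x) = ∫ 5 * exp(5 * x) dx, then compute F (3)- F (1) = -exp(5) + exp(15)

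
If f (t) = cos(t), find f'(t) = -sin(t)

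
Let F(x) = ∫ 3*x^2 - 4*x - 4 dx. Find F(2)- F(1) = -3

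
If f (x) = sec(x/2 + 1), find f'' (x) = tan(x/2 + 1)^2*sec(x/2 + 1)/2 + sec(x/2 + 1)/4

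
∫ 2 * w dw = w^2 + C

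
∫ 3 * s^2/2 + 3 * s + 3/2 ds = s^3/2 + 3*s^2/2 + 3*s/2 + C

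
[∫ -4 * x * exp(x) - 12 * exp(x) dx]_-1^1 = -12*E + 4*exp(-1)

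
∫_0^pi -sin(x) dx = -2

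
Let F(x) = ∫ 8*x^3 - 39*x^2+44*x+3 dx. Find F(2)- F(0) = 22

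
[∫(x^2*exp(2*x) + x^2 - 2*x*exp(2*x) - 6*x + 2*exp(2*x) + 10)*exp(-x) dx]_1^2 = -3*E - 2*exp(-2) + 3*exp(-1) + 2*exp(2)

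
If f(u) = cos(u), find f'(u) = -sin(u)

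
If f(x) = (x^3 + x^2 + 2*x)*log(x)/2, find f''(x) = (6*x^2*log(x) + 5*x^2 + 2*x*log(x) + 3*x + 2)/(2*x)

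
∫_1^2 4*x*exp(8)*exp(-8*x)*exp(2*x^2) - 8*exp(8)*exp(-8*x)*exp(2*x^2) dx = 1 - exp(2)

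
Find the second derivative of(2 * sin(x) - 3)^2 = 12*sin(x) + 8*cos(2*x)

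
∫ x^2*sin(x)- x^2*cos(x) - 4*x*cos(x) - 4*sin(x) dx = -sqrt(2)*(x^2 + 2*x - 2)*sin(x + pi/4) + C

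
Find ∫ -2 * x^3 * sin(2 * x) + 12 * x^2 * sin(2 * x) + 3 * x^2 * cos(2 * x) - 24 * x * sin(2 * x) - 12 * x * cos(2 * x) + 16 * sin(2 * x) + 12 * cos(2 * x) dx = (x - 2)^3*cos(2*x) + C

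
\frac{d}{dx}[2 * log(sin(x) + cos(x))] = 2/tan(x + pi/4)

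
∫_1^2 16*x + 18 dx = 42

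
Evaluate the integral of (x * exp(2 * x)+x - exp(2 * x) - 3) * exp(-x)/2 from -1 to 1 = -2*E + 2*exp(-1)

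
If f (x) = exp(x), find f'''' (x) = exp(x)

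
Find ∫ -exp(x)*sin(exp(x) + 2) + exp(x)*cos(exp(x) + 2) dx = sqrt(2)*sin(exp(x) + pi/4 + 2) + C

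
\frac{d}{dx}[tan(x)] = cos(x)^(-2)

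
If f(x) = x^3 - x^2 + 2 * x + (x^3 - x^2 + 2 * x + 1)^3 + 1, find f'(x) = 9*x^8 - 24*x^7 + 63*x^6 - 60*x^5 + 60*x^4 + 12*x^3 + 16*x + 8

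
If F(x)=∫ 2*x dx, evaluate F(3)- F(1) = 8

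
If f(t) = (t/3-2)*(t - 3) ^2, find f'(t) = t^2 - 8*t + 15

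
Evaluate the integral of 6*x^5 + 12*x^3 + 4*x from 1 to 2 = 114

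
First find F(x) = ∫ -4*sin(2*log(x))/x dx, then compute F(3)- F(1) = -4*sin(log(3))^2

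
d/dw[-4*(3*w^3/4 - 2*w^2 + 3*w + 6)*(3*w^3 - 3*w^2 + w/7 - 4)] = -54*w^5 + 165*w^4 - 1692*w^3/7 - 480*w^2/7 + 536*w/7 + 312/7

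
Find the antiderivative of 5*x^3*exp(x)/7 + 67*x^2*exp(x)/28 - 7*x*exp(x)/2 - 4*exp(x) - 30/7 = x*((20*x^2 + 7*x - 112)*exp(x) - 120)/28 + C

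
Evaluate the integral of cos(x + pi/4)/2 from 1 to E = -sin(pi/4 + 1)/2 + sin(pi/4 + E)/2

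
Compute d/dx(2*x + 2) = 2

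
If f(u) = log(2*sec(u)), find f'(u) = tan(u)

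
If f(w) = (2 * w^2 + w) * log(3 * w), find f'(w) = 4*w*log(w) + 2*w + 4*w*log(3) + log(w) + 1 + log(3)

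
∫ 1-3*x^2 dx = -x^3 + x + C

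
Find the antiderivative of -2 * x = -x^2 + C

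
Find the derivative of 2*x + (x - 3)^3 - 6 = 3*x^2 - 18*x + 29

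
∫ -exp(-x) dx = exp(-x) + C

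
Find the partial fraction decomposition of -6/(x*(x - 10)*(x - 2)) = 3/(8*(x - 2)) - 3/(40*(x - 10)) - 3/(10*x)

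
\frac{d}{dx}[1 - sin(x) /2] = -cos(x)/2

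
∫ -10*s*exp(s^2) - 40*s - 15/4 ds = -20*s^2 - 15*s/4 - 5*exp(s^2) + C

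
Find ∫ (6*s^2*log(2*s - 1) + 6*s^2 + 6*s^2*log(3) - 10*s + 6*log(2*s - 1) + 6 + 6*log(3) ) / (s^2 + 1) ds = 3*(2*s - 1)*log(6*s - 3) - 5*log(s^2 + 1) + C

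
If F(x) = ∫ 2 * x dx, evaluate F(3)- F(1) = 8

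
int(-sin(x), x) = cos(x) + C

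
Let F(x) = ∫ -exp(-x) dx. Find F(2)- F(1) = -exp(-1) + exp(-2)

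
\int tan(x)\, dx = log(sec(x)) + C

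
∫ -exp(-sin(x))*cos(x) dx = exp(-sin(x)) + C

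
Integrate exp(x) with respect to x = exp(x) + C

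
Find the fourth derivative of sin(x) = sin(x)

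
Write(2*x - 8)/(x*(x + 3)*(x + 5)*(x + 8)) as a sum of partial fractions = 1/(5*(x + 8)) - 3/(5*(x + 5)) + 7/(15*(x + 3)) - 1/(15*x)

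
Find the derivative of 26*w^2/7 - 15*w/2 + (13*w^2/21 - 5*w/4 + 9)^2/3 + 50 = 676*w^3/1323 - 65*w^2/42 + 2671*w/168 - 15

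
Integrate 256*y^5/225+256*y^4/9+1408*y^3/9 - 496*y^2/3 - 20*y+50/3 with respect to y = 128*y^6/675 + 256*y^5/45 + 352*y^4/9 - 496*y^3/9 - 10*y^2 + 50*y/3 + C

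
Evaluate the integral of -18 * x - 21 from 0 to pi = -(4 + 3*pi)^2 + 3*pi + 16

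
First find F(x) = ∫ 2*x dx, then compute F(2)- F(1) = 3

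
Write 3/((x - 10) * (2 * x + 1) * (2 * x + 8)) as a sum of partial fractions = -2/(49*(2*x + 1)) + 3/(196*(x + 4)) + 1/(196*(x - 10))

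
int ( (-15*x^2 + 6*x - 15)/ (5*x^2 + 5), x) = -3*x + 3*log(x^2 + 1)/5 + C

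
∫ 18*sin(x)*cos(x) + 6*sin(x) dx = -(3*cos(x) + 1)^2 + C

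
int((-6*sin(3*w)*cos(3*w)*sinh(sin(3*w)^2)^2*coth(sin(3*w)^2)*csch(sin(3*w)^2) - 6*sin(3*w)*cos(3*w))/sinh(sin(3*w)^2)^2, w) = coth(sin(3*w)^2) + csch(sin(3*w)^2) + C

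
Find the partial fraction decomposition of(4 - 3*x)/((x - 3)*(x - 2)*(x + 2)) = 1/(2*(x + 2)) + 1/(2*(x - 2)) - 1/(x - 3)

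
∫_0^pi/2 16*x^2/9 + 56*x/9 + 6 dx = -3 + pi/3 + (1 + pi/3)^2 + 2*(1 + pi/3)^3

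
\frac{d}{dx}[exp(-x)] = -exp(-x)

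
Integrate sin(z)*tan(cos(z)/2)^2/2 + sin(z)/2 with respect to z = -tan(cos(z)/2) + C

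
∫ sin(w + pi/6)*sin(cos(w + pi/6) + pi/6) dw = cos(cos(w + pi/6) + pi/6) + C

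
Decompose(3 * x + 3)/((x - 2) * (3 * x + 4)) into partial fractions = 3/(10*(3*x + 4)) + 9/(10*(x - 2))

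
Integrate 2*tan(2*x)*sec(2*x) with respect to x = sec(2*x) + C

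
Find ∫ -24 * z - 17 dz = -12*z^2 - 17*z + C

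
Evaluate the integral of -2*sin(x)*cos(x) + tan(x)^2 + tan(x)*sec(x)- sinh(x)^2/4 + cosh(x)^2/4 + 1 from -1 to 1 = 1/2 + 2*tan(1)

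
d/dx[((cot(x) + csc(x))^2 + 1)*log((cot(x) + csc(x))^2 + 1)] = -2*(log((cos(x) + 1)/sin(x)^2)*cos(x)^2 + 2*log((cos(x) + 1)/sin(x)^2)*cos(x) + log((cos(x) + 1)/sin(x)^2) + log(2)*cos(x)^2 + cos(x)^2 + 2*log(2)*cos(x) + 2*cos(x) + log(2) + 1)/sin(x)^3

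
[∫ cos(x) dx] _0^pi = 0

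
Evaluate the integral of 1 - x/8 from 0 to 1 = 15/16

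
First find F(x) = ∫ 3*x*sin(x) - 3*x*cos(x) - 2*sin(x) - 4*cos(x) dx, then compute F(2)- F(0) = -7*sin(2) + 1 - 7*cos(2)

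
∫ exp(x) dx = exp(x) + C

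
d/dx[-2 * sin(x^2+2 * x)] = -4*(x + 1)*cos(x*(x + 2))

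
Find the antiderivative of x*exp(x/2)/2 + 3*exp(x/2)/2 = (x + 1)*exp(x/2) + C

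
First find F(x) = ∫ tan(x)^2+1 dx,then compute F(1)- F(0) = tan(1)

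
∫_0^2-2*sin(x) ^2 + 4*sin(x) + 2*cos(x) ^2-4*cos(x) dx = -1 + (-2 + cos(2) + sin(2))^2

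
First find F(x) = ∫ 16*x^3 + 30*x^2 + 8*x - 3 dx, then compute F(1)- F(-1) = 14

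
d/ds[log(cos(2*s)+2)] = -2*sin(2*s)/(cos(2*s) + 2)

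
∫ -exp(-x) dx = exp(-x) + C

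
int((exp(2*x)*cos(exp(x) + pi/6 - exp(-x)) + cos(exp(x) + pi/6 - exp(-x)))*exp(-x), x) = sin(2*sinh(x) + pi/6) + C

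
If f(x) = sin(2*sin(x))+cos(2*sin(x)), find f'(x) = -2*sin(2*sin(x))*cos(x) + 2*cos(x)*cos(2*sin(x))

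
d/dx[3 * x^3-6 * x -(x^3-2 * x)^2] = -6*x^5 + 16*x^3 + 9*x^2 - 8*x - 6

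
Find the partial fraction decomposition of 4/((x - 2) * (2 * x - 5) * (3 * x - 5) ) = 36/(5*(3*x - 5)) + 16/(5*(2*x - 5)) - 4/(x - 2)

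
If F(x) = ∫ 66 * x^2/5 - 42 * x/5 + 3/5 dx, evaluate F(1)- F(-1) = 10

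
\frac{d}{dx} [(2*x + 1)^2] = 8*x + 4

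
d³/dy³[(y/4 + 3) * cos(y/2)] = y*sin(y/2)/32 + 3*sin(y/2)/8 - 3*cos(y/2)/16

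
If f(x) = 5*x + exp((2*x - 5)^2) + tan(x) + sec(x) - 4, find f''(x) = 64*x^2*exp(4*x^2 - 20*x + 25) - 320*x*exp(4*x^2 - 20*x + 25) + 408*exp(4*x^2 - 20*x + 25) + 2*tan(x)^3 + 2*tan(x)^2*sec(x) + 2*tan(x) + sec(x)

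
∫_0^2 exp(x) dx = -1 + exp(2)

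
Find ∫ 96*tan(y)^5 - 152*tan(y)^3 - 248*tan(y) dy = (24*tan(y)^2 - 124)*tan(y)^2 + C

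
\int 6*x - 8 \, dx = 3*x^2 - 8*x + C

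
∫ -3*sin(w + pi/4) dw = 3*cos(w + pi/4) + C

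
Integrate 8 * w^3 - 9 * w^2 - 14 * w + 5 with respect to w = 2*w^4 - 3*w^3 - 7*w^2 + 5*w + C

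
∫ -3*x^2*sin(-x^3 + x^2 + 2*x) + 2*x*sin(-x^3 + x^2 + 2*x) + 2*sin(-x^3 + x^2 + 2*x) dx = -cos(x*(-x^2 + x + 2)) + C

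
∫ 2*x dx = x^2 + C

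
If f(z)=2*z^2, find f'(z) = 4*z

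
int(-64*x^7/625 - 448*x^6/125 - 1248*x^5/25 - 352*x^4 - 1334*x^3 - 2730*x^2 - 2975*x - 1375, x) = -8*x^8/625 - 64*x^7/125 - 208*x^6/25 - 352*x^5/5 - 667*x^4/2 - 910*x^3 - 2975*x^2/2 - 1375*x + C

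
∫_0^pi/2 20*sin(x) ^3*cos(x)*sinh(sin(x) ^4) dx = -5 + 5*cosh(1)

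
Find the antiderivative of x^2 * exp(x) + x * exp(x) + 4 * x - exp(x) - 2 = x*(x - 1)*(exp(x) + 2) + C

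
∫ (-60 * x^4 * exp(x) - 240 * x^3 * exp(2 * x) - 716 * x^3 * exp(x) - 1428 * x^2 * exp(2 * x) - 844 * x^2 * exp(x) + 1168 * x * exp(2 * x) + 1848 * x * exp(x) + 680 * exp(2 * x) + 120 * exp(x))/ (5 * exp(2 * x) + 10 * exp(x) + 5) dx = -4*(3*x - 2)*(5*x - 7)*(x^2 + 10*x + 10)*exp(x)/(5*exp(x) + 5) + C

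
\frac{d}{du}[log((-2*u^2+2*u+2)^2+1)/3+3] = (16*u^3 - 24*u^2 - 8*u + 8)/(12*u^4 - 24*u^3 - 12*u^2 + 24*u + 15)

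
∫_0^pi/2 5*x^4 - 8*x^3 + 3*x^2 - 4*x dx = (-1 + (-1 + pi/2)^2)*(pi/2 + pi^3/8)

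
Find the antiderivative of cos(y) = sin(y) + C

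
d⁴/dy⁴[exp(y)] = exp(y)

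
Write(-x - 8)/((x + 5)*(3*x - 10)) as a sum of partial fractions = -34/(25*(3*x - 10)) + 3/(25*(x + 5))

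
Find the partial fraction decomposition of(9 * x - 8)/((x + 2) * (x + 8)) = 40/(3*(x + 8)) - 13/(3*(x + 2))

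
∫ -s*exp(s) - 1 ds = -(s - 1)*(exp(s) + 1) + C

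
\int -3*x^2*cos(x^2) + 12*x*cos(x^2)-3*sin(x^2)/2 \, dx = (6 - 3*x/2)*sin(x^2) + C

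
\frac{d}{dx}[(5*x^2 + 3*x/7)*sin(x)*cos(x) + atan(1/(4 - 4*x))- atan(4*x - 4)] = 5*x^2*cos(2*x) + 5*x*sin(2*x) + 3*x*cos(2*x)/7 + 3*sin(2*x)/14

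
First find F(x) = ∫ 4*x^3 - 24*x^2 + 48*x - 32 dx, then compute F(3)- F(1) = 0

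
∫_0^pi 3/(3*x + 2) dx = -log(6) + log(6 + 9*pi)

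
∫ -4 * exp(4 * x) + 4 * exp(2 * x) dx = (2 - exp(2*x))*exp(2*x) + C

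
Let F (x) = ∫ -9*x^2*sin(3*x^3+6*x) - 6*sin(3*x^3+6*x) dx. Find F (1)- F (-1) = 0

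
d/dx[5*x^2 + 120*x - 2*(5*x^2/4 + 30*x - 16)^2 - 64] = -25*x^3/2 - 450*x^2 - 3430*x + 2040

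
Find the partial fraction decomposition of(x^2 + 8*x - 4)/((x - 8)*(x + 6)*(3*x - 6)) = -1/(21*(x + 6)) - 1/(9*(x - 2)) + 31/(63*(x - 8))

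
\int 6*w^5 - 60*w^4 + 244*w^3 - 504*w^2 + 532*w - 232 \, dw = w^6 - 12*w^5 + 61*w^4 - 168*w^3 + 266*w^2 - 232*w + C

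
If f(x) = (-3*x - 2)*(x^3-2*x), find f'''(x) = -72*x - 12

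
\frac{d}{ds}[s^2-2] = 2*s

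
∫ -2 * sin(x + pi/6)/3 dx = 2*cos(x + pi/6)/3 + C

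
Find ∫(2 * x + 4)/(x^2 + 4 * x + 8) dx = log((x + 2)^2 + 4) + C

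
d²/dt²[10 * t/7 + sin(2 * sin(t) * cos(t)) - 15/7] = -4*(1 - cos(2*t))^2*sin(sin(2*t)) + 2*sin(2*t - sin(2*t)) - 6*sin(2*t + sin(2*t)) + 4*sin(sin(2*t))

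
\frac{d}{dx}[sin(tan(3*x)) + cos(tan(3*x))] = 3*sqrt(2)*cos(tan(3*x) + pi/4)/cos(3*x)^2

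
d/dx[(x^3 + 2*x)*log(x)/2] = 3*x^2*log(x)/2 + x^2/2 + log(x) + 1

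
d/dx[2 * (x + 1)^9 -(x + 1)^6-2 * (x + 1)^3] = 18*x^8 + 144*x^7 + 504*x^6 + 1002*x^5 + 1230*x^4 + 948*x^3 + 438*x^2 + 102*x + 6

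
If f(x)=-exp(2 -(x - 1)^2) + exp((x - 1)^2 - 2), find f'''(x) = (8*x^3*exp(2*x^2 - 4*x - 2) + 8*x^3 - 24*x^2*exp(2*x^2 - 4*x - 2) - 24*x^2 + 36*x*exp(2*x^2 - 4*x - 2) + 12*x - 20*exp(2*x^2 - 4*x - 2) + 4)*exp(-x^2 + 2*x + 1)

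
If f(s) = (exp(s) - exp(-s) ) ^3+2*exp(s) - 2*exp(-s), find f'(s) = (3*exp(6*s) - exp(4*s) - exp(2*s) + 3)*exp(-3*s)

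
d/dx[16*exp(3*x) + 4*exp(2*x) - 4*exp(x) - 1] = 48*exp(3*x) + 8*exp(2*x) - 4*exp(x)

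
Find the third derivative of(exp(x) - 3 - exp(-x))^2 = (8*exp(4*x) - 6*exp(3*x) - 6*exp(x) - 8)*exp(-2*x)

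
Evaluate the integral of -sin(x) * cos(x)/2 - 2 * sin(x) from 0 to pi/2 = -9/4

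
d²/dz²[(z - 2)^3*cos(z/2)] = -z^3*cos(z/2)/4 - 3*z^2*sin(z/2) + 3*z^2*cos(z/2)/2 + 12*z*sin(z/2) + 3*z*cos(z/2) - 12*sin(z/2) - 10*cos(z/2)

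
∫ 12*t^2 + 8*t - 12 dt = 4*t^3 + 4*t^2 - 12*t + C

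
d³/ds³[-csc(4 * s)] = 384*cot(4*s)^3*csc(4*s) + 320*cot(4*s)*csc(4*s)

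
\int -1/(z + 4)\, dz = -log(z + 4) + C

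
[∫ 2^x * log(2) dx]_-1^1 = 3/2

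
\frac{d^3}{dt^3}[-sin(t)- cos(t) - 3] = -sin(t) + cos(t)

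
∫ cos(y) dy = sin(y) + C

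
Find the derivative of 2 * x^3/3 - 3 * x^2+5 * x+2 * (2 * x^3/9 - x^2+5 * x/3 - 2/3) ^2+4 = 16*x^5/27 - 40*x^4/9 + 376*x^3/27 - 178*x^2/9 + 94*x/9 + 5/9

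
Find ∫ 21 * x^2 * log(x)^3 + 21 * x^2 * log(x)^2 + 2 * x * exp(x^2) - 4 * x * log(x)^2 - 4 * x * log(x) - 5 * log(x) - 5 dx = 7*x^3*log(x)^3 - 2*x^2*log(x)^2 - 5*x*log(x) + exp(x^2) + C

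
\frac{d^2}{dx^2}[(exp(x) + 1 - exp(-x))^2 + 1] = (4*exp(4*x) + 2*exp(3*x) - 2*exp(x) + 4)*exp(-2*x)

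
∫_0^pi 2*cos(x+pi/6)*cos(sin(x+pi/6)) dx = -4*sin(1/2)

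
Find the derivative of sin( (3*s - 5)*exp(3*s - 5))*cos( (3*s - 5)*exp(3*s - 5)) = 3*(3*s - 4)*exp(-5)*exp(3*s)*cos(2*(3*s - 5)*exp(-5)*exp(3*s))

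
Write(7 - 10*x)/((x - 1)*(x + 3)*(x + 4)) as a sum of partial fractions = 47/(5*(x + 4)) - 37/(4*(x + 3)) - 3/(20*(x - 1))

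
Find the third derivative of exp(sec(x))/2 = (-1/2 - 3/(2*cos(x)) + 5/(2*cos(x)^2) + 3/cos(x)^3 + 1/(2*cos(x)^4))*exp(1/cos(x))*sin(x)/cos(x)^2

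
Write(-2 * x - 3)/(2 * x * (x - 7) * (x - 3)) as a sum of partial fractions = 3/(8*(x - 3)) - 17/(56*(x - 7)) - 1/(14*x)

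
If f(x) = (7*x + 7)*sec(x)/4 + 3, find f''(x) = 7*(-x + 2*x/cos(x)^2 + 2*sin(x)/cos(x) - 1 + 2/cos(x)^2)/(4*cos(x))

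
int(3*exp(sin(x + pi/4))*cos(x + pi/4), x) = 3*exp(sin(x + pi/4)) + C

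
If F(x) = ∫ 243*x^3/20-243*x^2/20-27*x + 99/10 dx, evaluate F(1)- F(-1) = 117/10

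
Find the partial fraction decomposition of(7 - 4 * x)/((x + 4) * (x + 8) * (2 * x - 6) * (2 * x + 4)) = -13/(352*(x + 8)) + 23/(224*(x + 4)) - 1/(16*(x + 2)) - 1/(308*(x - 3))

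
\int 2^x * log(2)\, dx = 2^x + C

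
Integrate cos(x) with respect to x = sin(x) + C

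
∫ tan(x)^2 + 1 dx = tan(x) + C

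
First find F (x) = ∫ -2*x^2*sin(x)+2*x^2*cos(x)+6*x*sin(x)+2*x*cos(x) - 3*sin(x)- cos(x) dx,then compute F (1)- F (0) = -1 + cos(1) + sin(1)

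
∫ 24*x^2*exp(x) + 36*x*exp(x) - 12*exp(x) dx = 12*x*(2*x - 1)*exp(x) + C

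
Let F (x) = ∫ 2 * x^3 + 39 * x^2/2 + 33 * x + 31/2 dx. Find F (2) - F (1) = 118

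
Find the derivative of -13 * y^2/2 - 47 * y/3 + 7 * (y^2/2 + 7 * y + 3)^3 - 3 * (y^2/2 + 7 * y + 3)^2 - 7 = 21*y^5/4 + 735*y^4/4 + 2118*y^3 + 8463*y^2 + 6038*y + 3544/3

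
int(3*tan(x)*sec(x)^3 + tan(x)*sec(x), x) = sec(x)^3 + sec(x) + C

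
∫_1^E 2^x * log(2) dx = -2 + 2^E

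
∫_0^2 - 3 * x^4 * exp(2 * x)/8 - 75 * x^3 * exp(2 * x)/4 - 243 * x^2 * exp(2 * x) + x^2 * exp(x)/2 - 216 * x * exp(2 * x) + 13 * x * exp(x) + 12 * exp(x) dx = -507*exp(4) + 26*exp(2)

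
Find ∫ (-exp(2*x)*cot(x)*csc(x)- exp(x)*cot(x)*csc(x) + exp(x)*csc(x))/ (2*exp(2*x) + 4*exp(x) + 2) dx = (exp(x)*csc(x) + 8*exp(x) + 8)/(2*(exp(x) + 1)) + C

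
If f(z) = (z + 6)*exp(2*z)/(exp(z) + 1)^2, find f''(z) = (-2*z*exp(3*z) + 4*z*exp(2*z) - 8*exp(3*z) + 28*exp(2*z))/(exp(4*z) + 4*exp(3*z) + 6*exp(2*z) + 4*exp(z) + 1)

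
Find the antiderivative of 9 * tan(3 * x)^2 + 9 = 3*tan(3*x) + C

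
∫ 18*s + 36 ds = 9*s^2 + 36*s + C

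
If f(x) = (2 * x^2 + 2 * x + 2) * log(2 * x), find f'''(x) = (4*x^2 - 2*x + 4)/x^3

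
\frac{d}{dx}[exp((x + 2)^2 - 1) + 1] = 2*x*exp(x^2 + 4*x + 3) + 4*exp(x^2 + 4*x + 3)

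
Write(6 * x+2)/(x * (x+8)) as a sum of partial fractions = 23/(4*(x + 8)) + 1/(4*x)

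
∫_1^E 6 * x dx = -3 + 3*exp(2)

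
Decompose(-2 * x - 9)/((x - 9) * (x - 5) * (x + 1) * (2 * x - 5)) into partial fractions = -16/(65*(2*x - 5)) + 1/(60*(x + 1)) + 19/(120*(x - 5)) - 27/(520*(x - 9))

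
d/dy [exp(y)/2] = exp(y)/2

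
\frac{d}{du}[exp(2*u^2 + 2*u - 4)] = 4*u*exp(2*u^2 + 2*u - 4) + 2*exp(2*u^2 + 2*u - 4)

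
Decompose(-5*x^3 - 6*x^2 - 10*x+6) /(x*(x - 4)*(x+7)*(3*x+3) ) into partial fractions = -499/(462*(x + 7)) + 1/(6*(x + 1)) - 15/(22*(x - 4)) - 1/(14*x)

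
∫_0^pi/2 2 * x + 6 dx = -9 + (-3 - pi/2)^2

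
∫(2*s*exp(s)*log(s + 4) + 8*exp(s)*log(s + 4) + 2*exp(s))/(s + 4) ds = 2*exp(s)*log(s + 4) + C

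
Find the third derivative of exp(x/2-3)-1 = exp(x/2 - 3)/8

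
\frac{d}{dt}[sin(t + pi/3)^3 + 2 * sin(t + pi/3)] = 3*sin(t + pi/3)^2*cos(t + pi/3) + 2*cos(t + pi/3)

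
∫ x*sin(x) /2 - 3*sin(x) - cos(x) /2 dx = (3 - x/2)*cos(x) + C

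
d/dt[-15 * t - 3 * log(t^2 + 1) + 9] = (-15*t^2 - 6*t - 15)/(t^2 + 1)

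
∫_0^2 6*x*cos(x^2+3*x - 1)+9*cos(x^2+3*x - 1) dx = 3*sin(9) + 3*sin(1)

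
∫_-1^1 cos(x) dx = 2*sin(1)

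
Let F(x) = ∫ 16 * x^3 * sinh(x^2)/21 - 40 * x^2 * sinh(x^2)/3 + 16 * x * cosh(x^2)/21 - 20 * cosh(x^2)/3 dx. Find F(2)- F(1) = -248*cosh(4)/21 + 44*cosh(1)/7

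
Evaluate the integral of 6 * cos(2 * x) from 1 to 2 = -3*sin(2) + 3*sin(4)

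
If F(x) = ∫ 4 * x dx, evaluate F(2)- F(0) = 8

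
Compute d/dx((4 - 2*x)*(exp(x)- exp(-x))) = (-2*x*exp(2*x) - 2*x + 2*exp(2*x) + 6)*exp(-x)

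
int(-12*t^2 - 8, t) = -4*t^3 - 8*t + C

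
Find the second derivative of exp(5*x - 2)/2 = 25*exp(5*x - 2)/2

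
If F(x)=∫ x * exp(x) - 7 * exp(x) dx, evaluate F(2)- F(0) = 8 - 6*exp(2)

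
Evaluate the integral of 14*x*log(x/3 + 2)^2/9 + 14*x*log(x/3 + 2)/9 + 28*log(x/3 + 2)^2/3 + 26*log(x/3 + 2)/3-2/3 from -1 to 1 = -175*log(5/3)^2/9 - 14*log(7/3)/3 + 10*log(5/3)/3 + 343*log(7/3)^2/9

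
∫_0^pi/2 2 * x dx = pi^2/4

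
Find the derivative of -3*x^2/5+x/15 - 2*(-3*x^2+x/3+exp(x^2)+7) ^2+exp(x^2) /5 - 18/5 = 24*x^3*exp(x^2) - 72*x^3 - 8*x^2*exp(x^2)/3 + 12*x^2 - 8*x*exp(2*x^2) - 158*x*exp(x^2)/5 + 7486*x/45 - 4*exp(x^2)/3 - 139/15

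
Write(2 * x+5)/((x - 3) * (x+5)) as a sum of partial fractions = 5/(8*(x + 5)) + 11/(8*(x - 3))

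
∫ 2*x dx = x^2 + C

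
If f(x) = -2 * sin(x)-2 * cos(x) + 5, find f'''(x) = -2*sin(x) + 2*cos(x)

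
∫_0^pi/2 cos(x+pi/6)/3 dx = -1/6 + sqrt(3)/6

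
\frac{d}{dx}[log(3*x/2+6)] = 1/(x + 4)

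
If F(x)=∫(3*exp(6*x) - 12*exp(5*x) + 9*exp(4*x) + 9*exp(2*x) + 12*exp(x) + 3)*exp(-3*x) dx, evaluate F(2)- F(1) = -(-2 - exp(-1) + E)^3 + (-2 - exp(-2) + exp(2))^3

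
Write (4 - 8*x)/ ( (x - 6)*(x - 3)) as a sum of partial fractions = 20/(3*(x - 3)) - 44/(3*(x - 6))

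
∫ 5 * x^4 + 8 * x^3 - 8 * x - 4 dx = x^5 + 2*x^4 - 4*x^2 - 4*x + C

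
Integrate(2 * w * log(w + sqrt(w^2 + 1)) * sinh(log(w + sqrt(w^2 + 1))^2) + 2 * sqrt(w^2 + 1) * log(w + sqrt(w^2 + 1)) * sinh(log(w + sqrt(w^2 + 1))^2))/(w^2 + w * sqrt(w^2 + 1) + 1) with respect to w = cosh(log(w + sqrt(w^2 + 1))^2) + C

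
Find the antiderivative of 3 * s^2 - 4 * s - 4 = s^3 - 2*s^2 - 4*s + C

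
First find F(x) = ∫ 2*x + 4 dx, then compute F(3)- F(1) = 16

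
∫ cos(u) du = sin(u) + C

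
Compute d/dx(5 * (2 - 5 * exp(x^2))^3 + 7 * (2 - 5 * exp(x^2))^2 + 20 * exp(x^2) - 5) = -3750*x*exp(3*x^2) + 3700*x*exp(2*x^2) - 840*x*exp(x^2)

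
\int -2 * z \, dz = -z^2 + C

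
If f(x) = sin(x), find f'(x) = cos(x)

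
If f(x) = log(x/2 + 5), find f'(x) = 1/(x + 10)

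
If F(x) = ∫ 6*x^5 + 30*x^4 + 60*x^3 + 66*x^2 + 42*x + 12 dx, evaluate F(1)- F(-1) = 80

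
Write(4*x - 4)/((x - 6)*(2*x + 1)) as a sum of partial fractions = 12/(13*(2*x + 1)) + 20/(13*(x - 6))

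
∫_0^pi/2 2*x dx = pi^2/4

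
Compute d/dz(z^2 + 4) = 2*z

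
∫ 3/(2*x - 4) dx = 3*log(x - 2)/2 + C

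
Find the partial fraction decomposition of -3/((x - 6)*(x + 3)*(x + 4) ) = -3/(10*(x + 4)) + 1/(3*(x + 3)) - 1/(30*(x - 6))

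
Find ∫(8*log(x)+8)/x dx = 4*(log(x) + 1)^2 + C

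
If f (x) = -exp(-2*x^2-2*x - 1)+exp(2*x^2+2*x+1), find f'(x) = (4*x*exp(4*x^2 + 4*x + 2) + 4*x + 2*exp(4*x^2 + 4*x + 2) + 2)*exp(-2*x^2 - 2*x - 1)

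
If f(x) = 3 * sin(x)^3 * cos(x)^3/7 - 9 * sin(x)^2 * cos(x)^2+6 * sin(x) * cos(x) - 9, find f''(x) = 45*(1 - cos(2*x))^2*sin(2*x)/28 - 36*(1 - cos(2*x))^2 + 9*(cos(2*x) + 1)^2*sin(2*x)/28 - 102*sin(2*x)/7 + 9*sin(4*x)/7 - 72*cos(2*x) + 54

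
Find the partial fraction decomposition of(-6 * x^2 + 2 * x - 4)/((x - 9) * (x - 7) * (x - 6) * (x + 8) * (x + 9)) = -127/(1080*(x + 9)) + 202/(1785*(x + 8)) - 104/(315*(x - 6)) + 71/(120*(x - 7)) - 118/(459*(x - 9))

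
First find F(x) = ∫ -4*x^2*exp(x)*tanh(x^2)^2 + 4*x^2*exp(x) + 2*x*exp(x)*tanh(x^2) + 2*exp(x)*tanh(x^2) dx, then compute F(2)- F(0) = 4*exp(2)*tanh(4)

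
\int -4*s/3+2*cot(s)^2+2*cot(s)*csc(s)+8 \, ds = -2*s^2/3 + 6*s - 2/tan(s) - 2/sin(s) + C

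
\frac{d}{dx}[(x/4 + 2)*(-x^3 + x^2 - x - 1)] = -x^3 - 21*x^2/4 + 7*x/2 - 9/4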